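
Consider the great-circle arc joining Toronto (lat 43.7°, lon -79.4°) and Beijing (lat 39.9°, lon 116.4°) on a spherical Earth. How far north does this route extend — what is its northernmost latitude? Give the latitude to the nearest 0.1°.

≈ 81.3°

The great circle lies in the plane with unit normal n̂ = (p₁ × p₂)/|p₁ × p₂|.
Here n̂_z ≈ -0.152; the vertex latitude is φ_max = arccos|n̂_z| ≈ 81.3°.
Check via Clairaut: cos φ_max = |cos φ₁| · sin C = cos(43.7°)·sin(12.1°) ≈ 0.152, again giving ≈ 81.3°.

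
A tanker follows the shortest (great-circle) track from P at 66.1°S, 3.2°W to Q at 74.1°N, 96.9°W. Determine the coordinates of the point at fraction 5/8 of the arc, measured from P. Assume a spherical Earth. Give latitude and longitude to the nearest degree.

≈ 24°N, 43°W

The haversine formula gives a central angle δ ≈ 2.660 rad (152.4°) between the endpoints.
Interpolate at f = 5/8 with slerp weights a = sin((1−f)δ)/sin δ ≈ 1.815, b = sin(fδ)/sin δ ≈ 2.151.
p = a·p₁ + b·p₂ ≈ (0.663, -0.626, 0.409); φ = arcsin(p_z) ≈ 24.17°, λ = atan2(p_y, p_x) ≈ -43.34°.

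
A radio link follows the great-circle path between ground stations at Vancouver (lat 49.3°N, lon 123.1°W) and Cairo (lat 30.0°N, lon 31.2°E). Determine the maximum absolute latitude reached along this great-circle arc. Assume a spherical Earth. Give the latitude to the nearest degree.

The great circle lies in the plane with unit normal n̂ = (p₁ × p₂)/|p₁ × p₂|.
Here n̂_z ≈ +0.247; the vertex latitude is φ_max = arccos|n̂_z| ≈ 75.7°.
Check via Clairaut: cos φ_max = |cos φ₁| · sin C = cos(49.3°)·sin(22.3°) ≈ 0.247, again giving ≈ 75.7°.

≈ 76°N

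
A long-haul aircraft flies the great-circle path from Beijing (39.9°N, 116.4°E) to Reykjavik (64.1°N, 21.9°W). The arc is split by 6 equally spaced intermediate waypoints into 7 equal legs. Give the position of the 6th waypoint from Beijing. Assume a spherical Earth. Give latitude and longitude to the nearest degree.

From cos δ = sin φ₁ sin φ₂ + cos φ₁ cos φ₂ cos Δλ, the central angle is δ ≈ 1.238 rad (70.9°).
Interpolate at f = 6/7 with slerp weights a = sin((1−f)δ)/sin δ ≈ 0.186, b = sin(fδ)/sin δ ≈ 0.924.
p = a·p₁ + b·p₂ ≈ (0.311, -0.023, 0.950); φ = arcsin(p_z) ≈ 71.84°, λ = atan2(p_y, p_x) ≈ -4.15°.

≈ (72°N, 4°W)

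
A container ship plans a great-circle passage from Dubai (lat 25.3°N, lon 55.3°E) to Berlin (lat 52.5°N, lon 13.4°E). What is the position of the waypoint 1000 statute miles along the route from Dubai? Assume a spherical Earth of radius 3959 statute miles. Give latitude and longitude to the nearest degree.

≈ lat 36°N, lon 44°E

Convert each endpoint to a unit vector on the sphere (x = cos φ cos λ, y = cos φ sin λ, z = sin φ).
The central angle between the endpoints is δ = arccos(p₁·p₂) ≈ 0.725 rad (41.5°). The total great-circle distance is δ·R ≈ 0.725 × 3959 ≈ 2869 mi, so the target fraction is f = 1000/2869 ≈ 0.349.
Interpolate at f ≈ 0.349 with slerp weights a = sin((1−f)δ)/sin δ ≈ 0.686, b = sin(fδ)/sin δ ≈ 0.377.
p = a·p₁ + b·p₂ ≈ (0.576, 0.563, 0.592); φ = arcsin(p_z) ≈ 36.32°, λ = atan2(p_y, p_x) ≈ 44.33°.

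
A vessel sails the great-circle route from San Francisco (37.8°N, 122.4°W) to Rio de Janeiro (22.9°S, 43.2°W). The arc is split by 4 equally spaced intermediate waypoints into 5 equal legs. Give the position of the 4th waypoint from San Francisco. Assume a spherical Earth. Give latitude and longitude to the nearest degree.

≈ (10°S, 58°W)

Write both endpoints as unit vectors p₁, p₂ with components (cos φ cos λ, cos φ sin λ, sin φ).
The central angle between the endpoints is δ = arccos(p₁·p₂) ≈ 1.673 rad (95.9°).
Interpolate at f = 4/5 with slerp weights a = sin((1−f)δ)/sin δ ≈ 0.330, b = sin(fδ)/sin δ ≈ 0.978.
p = a·p₁ + b·p₂ ≈ (0.517, -0.837, -0.178); φ = arcsin(p_z) ≈ -10.27°, λ = atan2(p_y, p_x) ≈ -58.29°.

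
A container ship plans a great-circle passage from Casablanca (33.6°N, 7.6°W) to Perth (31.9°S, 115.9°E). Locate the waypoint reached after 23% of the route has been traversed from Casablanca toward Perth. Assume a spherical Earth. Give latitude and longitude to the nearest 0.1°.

Convert each endpoint to a unit vector on the sphere (x = cos φ cos λ, y = cos φ sin λ, z = sin φ).
The central angle between the endpoints is δ = arccos(p₁·p₂) ≈ 2.322 rad (133.1°).
Interpolate at f = 0.23 with slerp weights a = sin((1−f)δ)/sin δ ≈ 1.336, b = sin(fδ)/sin δ ≈ 0.697.
p = a·p₁ + b·p₂ ≈ (0.845, 0.385, 0.371); φ = arcsin(p_z) ≈ 21.80°, λ = atan2(p_y, p_x) ≈ 24.49°.

≈ (21.8°N, 24.5°E)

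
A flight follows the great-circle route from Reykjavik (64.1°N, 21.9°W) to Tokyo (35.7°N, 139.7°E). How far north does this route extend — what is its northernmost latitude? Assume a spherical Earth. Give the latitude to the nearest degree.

≈ 83°N

The great circle lies in the plane with unit normal n̂ = (p₁ × p₂)/|p₁ × p₂|.
Here n̂_z ≈ +0.114; the vertex latitude is φ_max = arccos|n̂_z| ≈ 83.5°.
Check via Clairaut: cos φ_max = |cos φ₁| · sin C = cos(64.1°)·sin(15.1°) ≈ 0.114, again giving ≈ 83.5°.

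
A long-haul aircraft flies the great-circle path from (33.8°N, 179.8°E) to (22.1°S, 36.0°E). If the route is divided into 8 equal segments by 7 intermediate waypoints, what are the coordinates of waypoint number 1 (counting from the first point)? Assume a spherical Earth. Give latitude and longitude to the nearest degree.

≈ (35°N, 158°E)

Convert each endpoint to a unit vector on the sphere (x = cos φ cos λ, y = cos φ sin λ, z = sin φ).
The central angle between the endpoints is δ = arccos(p₁·p₂) ≈ 2.551 rad (146.2°).
Interpolate at f = 1/8 with slerp weights a = sin((1−f)δ)/sin δ ≈ 1.417, b = sin(fδ)/sin δ ≈ 0.563.
p = a·p₁ + b·p₂ ≈ (-0.756, 0.311, 0.577); φ = arcsin(p_z) ≈ 35.21°, λ = atan2(p_y, p_x) ≈ 157.65°.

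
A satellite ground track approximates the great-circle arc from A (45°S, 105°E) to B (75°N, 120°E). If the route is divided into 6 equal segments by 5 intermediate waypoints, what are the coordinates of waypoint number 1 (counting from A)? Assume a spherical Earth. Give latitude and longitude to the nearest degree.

Write both endpoints as unit vectors p₁, p₂ with components (cos φ cos λ, cos φ sin λ, sin φ).
The central angle between the endpoints is δ = arccos(p₁·p₂) ≈ 2.102 rad (120.4°).
Interpolate at f = 1/6 with slerp weights a = sin((1−f)δ)/sin δ ≈ 1.141, b = sin(fδ)/sin δ ≈ 0.398.
p = a·p₁ + b·p₂ ≈ (-0.260, 0.868, -0.422); φ = arcsin(p_z) ≈ -24.98°, λ = atan2(p_y, p_x) ≈ 106.69°.

≈ (25°S, 107°E)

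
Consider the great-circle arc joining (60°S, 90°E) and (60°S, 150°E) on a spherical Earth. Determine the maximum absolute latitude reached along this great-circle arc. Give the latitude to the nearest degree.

≈ 63°S

The great circle lies in the plane with unit normal n̂ = (p₁ × p₂)/|p₁ × p₂|.
Here n̂_z ≈ +0.447; the vertex latitude is φ_max = arccos|n̂_z| ≈ 63.4°.
Check via Clairaut: cos φ_max = |cos φ₁| · sin C = cos(60.0°)·sin(116.6°) ≈ 0.447, again giving ≈ 63.4°.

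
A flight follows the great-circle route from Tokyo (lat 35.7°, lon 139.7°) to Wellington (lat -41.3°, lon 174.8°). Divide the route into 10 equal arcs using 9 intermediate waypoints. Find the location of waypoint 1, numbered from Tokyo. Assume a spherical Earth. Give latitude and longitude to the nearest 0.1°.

≈ lat 28.1°, lon 143.8°

Write both endpoints as unit vectors p₁, p₂ with components (cos φ cos λ, cos φ sin λ, sin φ).
The central angle between the endpoints is δ = arccos(p₁·p₂) ≈ 1.457 rad (83.5°).
Interpolate at f = 1/10 with slerp weights a = sin((1−f)δ)/sin δ ≈ 0.973, b = sin(fδ)/sin δ ≈ 0.146.
p = a·p₁ + b·p₂ ≈ (-0.712, 0.521, 0.471); φ = arcsin(p_z) ≈ 28.11°, λ = atan2(p_y, p_x) ≈ 143.80°.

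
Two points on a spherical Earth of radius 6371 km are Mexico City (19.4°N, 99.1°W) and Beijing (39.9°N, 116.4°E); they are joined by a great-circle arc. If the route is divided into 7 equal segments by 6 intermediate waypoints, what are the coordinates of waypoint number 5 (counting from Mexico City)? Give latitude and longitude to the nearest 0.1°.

Convert each endpoint to a unit vector on the sphere (x = cos φ cos λ, y = cos φ sin λ, z = sin φ).
The central angle between the endpoints is δ = arccos(p₁·p₂) ≈ 1.956 rad (112.1°).
Interpolate at f = 5/7 with slerp weights a = sin((1−f)δ)/sin δ ≈ 0.572, b = sin(fδ)/sin δ ≈ 1.063.
p = a·p₁ + b·p₂ ≈ (-0.448, 0.197, 0.872); φ = arcsin(p_z) ≈ 60.69°, λ = atan2(p_y, p_x) ≈ 156.21°.

≈ 60.7°N, 156.2°E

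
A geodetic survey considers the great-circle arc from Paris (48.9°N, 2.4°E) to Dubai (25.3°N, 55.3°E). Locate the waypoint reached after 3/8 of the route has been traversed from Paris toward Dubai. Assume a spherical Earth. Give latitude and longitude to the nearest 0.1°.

Convert each endpoint to a unit vector on the sphere (x = cos φ cos λ, y = cos φ sin λ, z = sin φ).
The central angle between the endpoints is δ = arccos(p₁·p₂) ≈ 0.822 rad (47.1°).
Interpolate at f = 3/8 with slerp weights a = sin((1−f)δ)/sin δ ≈ 0.671, b = sin(fδ)/sin δ ≈ 0.414.
p = a·p₁ + b·p₂ ≈ (0.654, 0.326, 0.683); φ = arcsin(p_z) ≈ 43.05°, λ = atan2(p_y, p_x) ≈ 26.52°.

≈ (43.0°N, 26.5°E)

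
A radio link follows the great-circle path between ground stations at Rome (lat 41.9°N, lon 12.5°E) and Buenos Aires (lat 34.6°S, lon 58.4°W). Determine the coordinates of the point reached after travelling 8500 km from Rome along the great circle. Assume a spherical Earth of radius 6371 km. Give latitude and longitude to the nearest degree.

≈ lat 17°S, lon 41°W

Write both endpoints as unit vectors p₁, p₂ with components (cos φ cos λ, cos φ sin λ, sin φ).
The central angle between the endpoints is δ = arccos(p₁·p₂) ≈ 1.751 rad (100.3°). The total great-circle distance is δ·R ≈ 1.751 × 6371 ≈ 11152 km, so the target fraction is f = 8500/11152 ≈ 0.762.
Interpolate at f ≈ 0.762 with slerp weights a = sin((1−f)δ)/sin δ ≈ 0.411, b = sin(fδ)/sin δ ≈ 0.988.
p = a·p₁ + b·p₂ ≈ (0.725, -0.626, -0.287); φ = arcsin(p_z) ≈ -16.65°, λ = atan2(p_y, p_x) ≈ -40.84°.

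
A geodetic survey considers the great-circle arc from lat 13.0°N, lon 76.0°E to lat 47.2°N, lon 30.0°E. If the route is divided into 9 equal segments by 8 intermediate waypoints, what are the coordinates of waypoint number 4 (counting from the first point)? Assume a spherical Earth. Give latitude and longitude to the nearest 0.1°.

Write both endpoints as unit vectors p₁, p₂ with components (cos φ cos λ, cos φ sin λ, sin φ).
The central angle between the endpoints is δ = arccos(p₁·p₂) ≈ 0.896 rad (51.3°).
Interpolate at f = 4/9 with slerp weights a = sin((1−f)δ)/sin δ ≈ 0.611, b = sin(fδ)/sin δ ≈ 0.497.
p = a·p₁ + b·p₂ ≈ (0.436, 0.747, 0.502); φ = arcsin(p_z) ≈ 30.13°, λ = atan2(p_y, p_x) ≈ 59.70°.

≈ lat 30.1°N, lon 59.7°E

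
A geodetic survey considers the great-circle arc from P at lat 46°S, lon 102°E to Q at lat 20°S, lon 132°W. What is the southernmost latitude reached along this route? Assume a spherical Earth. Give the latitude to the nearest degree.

The great circle lies in the plane with unit normal n̂ = (p₁ × p₂)/|p₁ × p₂|.
Here n̂_z ≈ +0.533; the vertex latitude is φ_max = arccos|n̂_z| ≈ 57.8°.
Check via Clairaut: cos φ_max = |cos φ₁| · sin C = cos(46.0°)·sin(129.9°) ≈ 0.533, again giving ≈ 57.8°.

≈ 58°S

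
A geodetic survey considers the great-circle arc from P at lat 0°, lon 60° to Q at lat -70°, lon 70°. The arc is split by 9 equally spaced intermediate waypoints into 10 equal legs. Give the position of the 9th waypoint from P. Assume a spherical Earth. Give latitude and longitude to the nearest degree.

Convert each endpoint to a unit vector on the sphere (x = cos φ cos λ, y = cos φ sin λ, z = sin φ).
The central angle between the endpoints is δ = arccos(p₁·p₂) ≈ 1.227 rad (70.3°).
Interpolate at f = 9/10 with slerp weights a = sin((1−f)δ)/sin δ ≈ 0.130, b = sin(fδ)/sin δ ≈ 0.949.
p = a·p₁ + b·p₂ ≈ (0.176, 0.417, -0.891); φ = arcsin(p_z) ≈ -63.06°, λ = atan2(p_y, p_x) ≈ 67.14°.

≈ lat -63°, lon 67°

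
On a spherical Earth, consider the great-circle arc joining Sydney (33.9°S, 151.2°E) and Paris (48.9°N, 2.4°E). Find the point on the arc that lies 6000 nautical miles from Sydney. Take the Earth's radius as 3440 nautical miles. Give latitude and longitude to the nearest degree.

≈ 40°N, 79°E

Write both endpoints as unit vectors p₁, p₂ with components (cos φ cos λ, cos φ sin λ, sin φ).
The central angle between the endpoints is δ = arccos(p₁·p₂) ≈ 2.662 rad (152.5°). The total great-circle distance is δ·R ≈ 2.662 × 3440 ≈ 9156 nmi, so the target fraction is f = 6000/9156 ≈ 0.655.
Interpolate at f ≈ 0.655 with slerp weights a = sin((1−f)δ)/sin δ ≈ 1.720, b = sin(fδ)/sin δ ≈ 2.133.
p = a·p₁ + b·p₂ ≈ (0.150, 0.746, 0.648); φ = arcsin(p_z) ≈ 40.42°, λ = atan2(p_y, p_x) ≈ 78.61°.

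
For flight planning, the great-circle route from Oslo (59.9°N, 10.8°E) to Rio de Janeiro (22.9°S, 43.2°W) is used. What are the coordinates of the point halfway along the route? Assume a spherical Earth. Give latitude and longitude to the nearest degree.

Convert each endpoint to a unit vector on the sphere (x = cos φ cos λ, y = cos φ sin λ, z = sin φ).
The central angle between the endpoints is δ = arccos(p₁·p₂) ≈ 1.636 rad (93.7°).
Interpolate at f = 1/2 with slerp weights a = sin((1−f)δ)/sin δ ≈ 0.731, b = sin(fδ)/sin δ ≈ 0.731.
p = a·p₁ + b·p₂ ≈ (0.851, -0.392, 0.348); φ = arcsin(p_z) ≈ 20.37°, λ = atan2(p_y, p_x) ≈ -24.75°.

≈ (20°N, 25°W)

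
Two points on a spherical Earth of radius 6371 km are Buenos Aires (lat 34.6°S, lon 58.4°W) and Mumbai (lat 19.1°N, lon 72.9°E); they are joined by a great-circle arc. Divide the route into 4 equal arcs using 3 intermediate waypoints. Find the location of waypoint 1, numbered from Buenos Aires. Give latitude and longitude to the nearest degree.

The haversine formula gives a central angle δ ≈ 2.345 rad (134.4°) between the endpoints.
Interpolate at f = 1/4 with slerp weights a = sin((1−f)δ)/sin δ ≈ 1.374, b = sin(fδ)/sin δ ≈ 0.774.
p = a·p₁ + b·p₂ ≈ (0.808, -0.264, -0.527); φ = arcsin(p_z) ≈ -31.81°, λ = atan2(p_y, p_x) ≈ -18.13°.

≈ lat 32°S, lon 18°W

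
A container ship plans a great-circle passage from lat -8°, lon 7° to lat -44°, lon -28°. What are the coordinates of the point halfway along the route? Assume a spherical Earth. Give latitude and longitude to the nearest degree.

The haversine formula gives a central angle δ ≈ 0.823 rad (47.1°) between the endpoints.
Interpolate at f = 1/2 with slerp weights a = sin((1−f)δ)/sin δ ≈ 0.546, b = sin(fδ)/sin δ ≈ 0.546.
p = a·p₁ + b·p₂ ≈ (0.883, -0.118, -0.455); φ = arcsin(p_z) ≈ -27.06°, λ = atan2(p_y, p_x) ≈ -7.64°.

≈ lat -27°, lon -8°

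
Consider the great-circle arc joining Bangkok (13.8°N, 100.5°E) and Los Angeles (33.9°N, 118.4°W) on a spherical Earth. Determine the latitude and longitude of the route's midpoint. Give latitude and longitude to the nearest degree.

Convert each endpoint to a unit vector on the sphere (x = cos φ cos λ, y = cos φ sin λ, z = sin φ).
The central angle between the endpoints is δ = arccos(p₁·p₂) ≈ 2.088 rad (119.6°).
Interpolate at f = 1/2 with slerp weights a = sin((1−f)δ)/sin δ ≈ 0.994, b = sin(fδ)/sin δ ≈ 0.994.
p = a·p₁ + b·p₂ ≈ (-0.568, 0.223, 0.792); φ = arcsin(p_z) ≈ 52.35°, λ = atan2(p_y, p_x) ≈ 158.54°.

≈ (52°N, 159°E)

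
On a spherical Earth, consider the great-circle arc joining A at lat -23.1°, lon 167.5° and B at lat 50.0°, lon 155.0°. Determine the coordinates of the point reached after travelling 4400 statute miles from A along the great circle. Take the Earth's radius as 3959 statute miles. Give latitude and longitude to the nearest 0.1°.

Convert each endpoint to a unit vector on the sphere (x = cos φ cos λ, y = cos φ sin λ, z = sin φ).
The central angle between the endpoints is δ = arccos(p₁·p₂) ≈ 1.290 rad (73.9°). The total great-circle distance is δ·R ≈ 1.290 × 3959 ≈ 5109 mi, so the target fraction is f = 4400/5109 ≈ 0.861.
Interpolate at f ≈ 0.861 with slerp weights a = sin((1−f)δ)/sin δ ≈ 0.185, b = sin(fδ)/sin δ ≈ 0.933.
p = a·p₁ + b·p₂ ≈ (-0.710, 0.290, 0.642); φ = arcsin(p_z) ≈ 39.93°, λ = atan2(p_y, p_x) ≈ 157.76°.

≈ lat 39.9°, lon 157.8°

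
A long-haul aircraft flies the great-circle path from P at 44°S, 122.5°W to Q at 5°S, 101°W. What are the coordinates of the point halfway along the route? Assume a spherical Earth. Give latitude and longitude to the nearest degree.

From cos δ = sin φ₁ sin φ₂ + cos φ₁ cos φ₂ cos Δλ, the central angle is δ ≈ 0.756 rad (43.3°).
Interpolate at f = 1/2 with slerp weights a = sin((1−f)δ)/sin δ ≈ 0.538, b = sin(fδ)/sin δ ≈ 0.538.
p = a·p₁ + b·p₂ ≈ (-0.310, -0.853, -0.421); φ = arcsin(p_z) ≈ -24.87°, λ = atan2(p_y, p_x) ≈ -110.00°.

≈ 25°S, 110°W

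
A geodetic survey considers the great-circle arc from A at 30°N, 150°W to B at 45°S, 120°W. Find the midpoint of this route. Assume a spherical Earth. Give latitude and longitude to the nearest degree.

≈ 8°S, 137°W

From cos δ = sin φ₁ sin φ₂ + cos φ₁ cos φ₂ cos Δλ, the central angle is δ ≈ 1.393 rad (79.8°).
Interpolate at f = 1/2 with slerp weights a = sin((1−f)δ)/sin δ ≈ 0.652, b = sin(fδ)/sin δ ≈ 0.652.
p = a·p₁ + b·p₂ ≈ (-0.719, -0.681, -0.135); φ = arcsin(p_z) ≈ -7.76°, λ = atan2(p_y, p_x) ≈ -136.55°.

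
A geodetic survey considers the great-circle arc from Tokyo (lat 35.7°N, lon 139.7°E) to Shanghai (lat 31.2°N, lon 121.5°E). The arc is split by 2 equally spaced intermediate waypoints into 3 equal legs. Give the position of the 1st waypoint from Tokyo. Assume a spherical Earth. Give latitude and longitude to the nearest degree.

The haversine formula gives a central angle δ ≈ 0.276 rad (15.8°) between the endpoints.
Interpolate at f = 1/3 with slerp weights a = sin((1−f)δ)/sin δ ≈ 0.671, b = sin(fδ)/sin δ ≈ 0.337.
p = a·p₁ + b·p₂ ≈ (-0.567, 0.599, 0.566); φ = arcsin(p_z) ≈ 34.50°, λ = atan2(p_y, p_x) ≈ 133.43°.

≈ lat 35°N, lon 133°E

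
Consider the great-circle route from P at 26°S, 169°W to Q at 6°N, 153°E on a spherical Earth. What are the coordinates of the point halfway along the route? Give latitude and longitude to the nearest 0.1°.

≈ 10.6°S, 171.0°E

Write both endpoints as unit vectors p₁, p₂ with components (cos φ cos λ, cos φ sin λ, sin φ).
The central angle between the endpoints is δ = arccos(p₁·p₂) ≈ 0.852 rad (48.8°).
Interpolate at f = 1/2 with slerp weights a = sin((1−f)δ)/sin δ ≈ 0.549, b = sin(fδ)/sin δ ≈ 0.549.
p = a·p₁ + b·p₂ ≈ (-0.971, 0.154, -0.183); φ = arcsin(p_z) ≈ -10.56°, λ = atan2(p_y, p_x) ≈ 171.00°.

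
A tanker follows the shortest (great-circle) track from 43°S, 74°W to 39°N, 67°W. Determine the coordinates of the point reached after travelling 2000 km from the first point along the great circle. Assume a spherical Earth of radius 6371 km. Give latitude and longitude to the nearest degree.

≈ 25°S, 72°W

From cos δ = sin φ₁ sin φ₂ + cos φ₁ cos φ₂ cos Δλ, the central angle is δ ≈ 1.435 rad (82.2°). The total great-circle distance is δ·R ≈ 1.435 × 6371 ≈ 9145 km, so the target fraction is f = 2000/9145 ≈ 0.219.
Interpolate at f ≈ 0.219 with slerp weights a = sin((1−f)δ)/sin δ ≈ 0.909, b = sin(fδ)/sin δ ≈ 0.312.
p = a·p₁ + b·p₂ ≈ (0.278, -0.862, -0.424); φ = arcsin(p_z) ≈ -25.08°, λ = atan2(p_y, p_x) ≈ -72.13°.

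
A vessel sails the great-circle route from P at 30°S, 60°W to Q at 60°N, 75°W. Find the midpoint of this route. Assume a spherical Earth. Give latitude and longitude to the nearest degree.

≈ 15°N, 65°W

Write both endpoints as unit vectors p₁, p₂ with components (cos φ cos λ, cos φ sin λ, sin φ).
The central angle between the endpoints is δ = arccos(p₁·p₂) ≈ 1.586 rad (90.8°).
Interpolate at f = 1/2 with slerp weights a = sin((1−f)δ)/sin δ ≈ 0.712, b = sin(fδ)/sin δ ≈ 0.712.
p = a·p₁ + b·p₂ ≈ (0.401, -0.878, 0.261); φ = arcsin(p_z) ≈ 15.11°, λ = atan2(p_y, p_x) ≈ -65.48°.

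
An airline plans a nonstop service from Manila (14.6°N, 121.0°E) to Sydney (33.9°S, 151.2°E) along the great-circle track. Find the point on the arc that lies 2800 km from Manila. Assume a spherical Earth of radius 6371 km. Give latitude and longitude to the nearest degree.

The haversine formula gives a central angle δ ≈ 0.984 rad (56.4°) between the endpoints. The total great-circle distance is δ·R ≈ 0.984 × 6371 ≈ 6270 km, so the target fraction is f = 2800/6270 ≈ 0.447.
Interpolate at f ≈ 0.447 with slerp weights a = sin((1−f)δ)/sin δ ≈ 0.622, b = sin(fδ)/sin δ ≈ 0.511.
p = a·p₁ + b·p₂ ≈ (-0.682, 0.720, -0.128); φ = arcsin(p_z) ≈ -7.36°, λ = atan2(p_y, p_x) ≈ 133.42°.

≈ 7°S, 133°E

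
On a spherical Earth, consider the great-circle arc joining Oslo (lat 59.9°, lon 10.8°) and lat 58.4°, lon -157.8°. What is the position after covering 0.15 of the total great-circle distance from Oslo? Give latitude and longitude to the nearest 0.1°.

≈ lat 69.0°, lon 7.8°

Convert each endpoint to a unit vector on the sphere (x = cos φ cos λ, y = cos φ sin λ, z = sin φ).
The central angle between the endpoints is δ = arccos(p₁·p₂) ≈ 1.071 rad (61.4°).
Interpolate at f = 0.15 with slerp weights a = sin((1−f)δ)/sin δ ≈ 0.900, b = sin(fδ)/sin δ ≈ 0.182.
p = a·p₁ + b·p₂ ≈ (0.355, 0.048, 0.934); φ = arcsin(p_z) ≈ 69.01°, λ = atan2(p_y, p_x) ≈ 7.78°.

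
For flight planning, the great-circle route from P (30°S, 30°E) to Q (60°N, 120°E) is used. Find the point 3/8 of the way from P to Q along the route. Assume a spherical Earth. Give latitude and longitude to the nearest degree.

≈ (8°N, 53°E)

Convert each endpoint to a unit vector on the sphere (x = cos φ cos λ, y = cos φ sin λ, z = sin φ).
The central angle between the endpoints is δ = arccos(p₁·p₂) ≈ 2.019 rad (115.7°).
Interpolate at f = 3/8 with slerp weights a = sin((1−f)δ)/sin δ ≈ 1.057, b = sin(fδ)/sin δ ≈ 0.762.
p = a·p₁ + b·p₂ ≈ (0.602, 0.788, 0.131); φ = arcsin(p_z) ≈ 7.55°, λ = atan2(p_y, p_x) ≈ 52.60°.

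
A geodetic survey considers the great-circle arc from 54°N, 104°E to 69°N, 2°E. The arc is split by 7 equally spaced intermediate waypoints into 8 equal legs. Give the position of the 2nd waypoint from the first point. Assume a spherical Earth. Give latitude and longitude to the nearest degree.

≈ 63°N, 92°E

From cos δ = sin φ₁ sin φ₂ + cos φ₁ cos φ₂ cos Δλ, the central angle is δ ≈ 0.779 rad (44.6°).
Interpolate at f = 2/8 with slerp weights a = sin((1−f)δ)/sin δ ≈ 0.785, b = sin(fδ)/sin δ ≈ 0.275.
p = a·p₁ + b·p₂ ≈ (-0.013, 0.451, 0.892); φ = arcsin(p_z) ≈ 63.17°, λ = atan2(p_y, p_x) ≈ 91.65°.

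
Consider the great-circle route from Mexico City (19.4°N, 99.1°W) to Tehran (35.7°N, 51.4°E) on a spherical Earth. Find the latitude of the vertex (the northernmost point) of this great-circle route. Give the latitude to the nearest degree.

≈ 65°N

The great circle lies in the plane with unit normal n̂ = (p₁ × p₂)/|p₁ × p₂|.
Here n̂_z ≈ +0.428; the vertex latitude is φ_max = arccos|n̂_z| ≈ 64.7°.
Check via Clairaut: cos φ_max = |cos φ₁| · sin C = cos(19.4°)·sin(27.0°) ≈ 0.428, again giving ≈ 64.7°.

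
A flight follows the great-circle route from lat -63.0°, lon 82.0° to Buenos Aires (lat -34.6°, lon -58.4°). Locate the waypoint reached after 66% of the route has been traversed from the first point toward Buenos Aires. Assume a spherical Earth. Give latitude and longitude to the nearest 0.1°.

Write both endpoints as unit vectors p₁, p₂ with components (cos φ cos λ, cos φ sin λ, sin φ).
The central angle between the endpoints is δ = arccos(p₁·p₂) ≈ 1.351 rad (77.4°).
Interpolate at f = 0.66 with slerp weights a = sin((1−f)δ)/sin δ ≈ 0.454, b = sin(fδ)/sin δ ≈ 0.797.
p = a·p₁ + b·p₂ ≈ (0.373, -0.355, -0.858); φ = arcsin(p_z) ≈ -59.04°, λ = atan2(p_y, p_x) ≈ -43.59°.

≈ lat -59.0°, lon -43.6°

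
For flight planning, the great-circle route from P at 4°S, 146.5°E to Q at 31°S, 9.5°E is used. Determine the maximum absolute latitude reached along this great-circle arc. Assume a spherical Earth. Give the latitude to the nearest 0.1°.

The great circle lies in the plane with unit normal n̂ = (p₁ × p₂)/|p₁ × p₂|.
Here n̂_z ≈ -0.722; the vertex latitude is φ_max = arccos|n̂_z| ≈ 43.8°.

≈ 43.8°S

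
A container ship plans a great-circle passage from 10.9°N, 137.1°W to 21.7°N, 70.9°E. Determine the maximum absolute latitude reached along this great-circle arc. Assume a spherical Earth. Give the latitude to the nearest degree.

The great circle lies in the plane with unit normal n̂ = (p₁ × p₂)/|p₁ × p₂|.
Here n̂_z ≈ -0.632; the vertex latitude is φ_max = arccos|n̂_z| ≈ 50.8°.
Check via Clairaut: cos φ_max = |cos φ₁| · sin C = cos(10.9°)·sin(40.1°) ≈ 0.632, again giving ≈ 50.8°.

≈ 51°N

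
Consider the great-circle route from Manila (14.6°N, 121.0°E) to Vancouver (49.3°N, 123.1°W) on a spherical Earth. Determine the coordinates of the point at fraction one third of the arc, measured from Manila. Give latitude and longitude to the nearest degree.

≈ 39°N, 144°E

Convert each endpoint to a unit vector on the sphere (x = cos φ cos λ, y = cos φ sin λ, z = sin φ).
The central angle between the endpoints is δ = arccos(p₁·p₂) ≈ 1.655 rad (94.8°).
Interpolate at f = 1/3 with slerp weights a = sin((1−f)δ)/sin δ ≈ 0.896, b = sin(fδ)/sin δ ≈ 0.526.
p = a·p₁ + b·p₂ ≈ (-0.634, 0.456, 0.625); φ = arcsin(p_z) ≈ 38.66°, λ = atan2(p_y, p_x) ≈ 144.28°.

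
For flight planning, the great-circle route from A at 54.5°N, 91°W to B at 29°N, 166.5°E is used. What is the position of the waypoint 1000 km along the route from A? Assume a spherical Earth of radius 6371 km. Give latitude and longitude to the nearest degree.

≈ 58°N, 106°W

Write both endpoints as unit vectors p₁, p₂ with components (cos φ cos λ, cos φ sin λ, sin φ).
The central angle between the endpoints is δ = arccos(p₁·p₂) ≈ 1.282 rad (73.5°). The total great-circle distance is δ·R ≈ 1.282 × 6371 ≈ 8168 km, so the target fraction is f = 1000/8168 ≈ 0.122.
Interpolate at f ≈ 0.122 with slerp weights a = sin((1−f)δ)/sin δ ≈ 0.941, b = sin(fδ)/sin δ ≈ 0.163.
p = a·p₁ + b·p₂ ≈ (-0.148, -0.513, 0.845); φ = arcsin(p_z) ≈ 57.71°, λ = atan2(p_y, p_x) ≈ -106.11°.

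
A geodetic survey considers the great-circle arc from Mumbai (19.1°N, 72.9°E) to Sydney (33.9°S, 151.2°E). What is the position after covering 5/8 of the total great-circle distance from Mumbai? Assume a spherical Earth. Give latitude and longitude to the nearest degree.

≈ 17°S, 118°E

From cos δ = sin φ₁ sin φ₂ + cos φ₁ cos φ₂ cos Δλ, the central angle is δ ≈ 1.594 rad (91.3°).
Interpolate at f = 5/8 with slerp weights a = sin((1−f)δ)/sin δ ≈ 0.563, b = sin(fδ)/sin δ ≈ 0.840.
p = a·p₁ + b·p₂ ≈ (-0.454, 0.844, -0.284); φ = arcsin(p_z) ≈ -16.51°, λ = atan2(p_y, p_x) ≈ 118.29°.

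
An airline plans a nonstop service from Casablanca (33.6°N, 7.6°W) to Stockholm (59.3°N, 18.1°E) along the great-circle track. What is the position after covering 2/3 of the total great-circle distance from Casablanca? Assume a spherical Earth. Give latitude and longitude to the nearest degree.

Write both endpoints as unit vectors p₁, p₂ with components (cos φ cos λ, cos φ sin λ, sin φ).
The central angle between the endpoints is δ = arccos(p₁·p₂) ≈ 0.537 rad (30.8°).
Interpolate at f = 2/3 with slerp weights a = sin((1−f)δ)/sin δ ≈ 0.348, b = sin(fδ)/sin δ ≈ 0.685.
p = a·p₁ + b·p₂ ≈ (0.620, 0.070, 0.782); φ = arcsin(p_z) ≈ 51.41°, λ = atan2(p_y, p_x) ≈ 6.47°.

≈ 51°N, 6°E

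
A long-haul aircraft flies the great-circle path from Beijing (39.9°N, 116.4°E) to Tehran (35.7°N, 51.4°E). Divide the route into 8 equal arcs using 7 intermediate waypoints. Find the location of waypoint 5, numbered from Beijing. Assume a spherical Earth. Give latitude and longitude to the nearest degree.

Convert each endpoint to a unit vector on the sphere (x = cos φ cos λ, y = cos φ sin λ, z = sin φ).
The central angle between the endpoints is δ = arccos(p₁·p₂) ≈ 0.879 rad (50.4°).
Interpolate at f = 5/8 with slerp weights a = sin((1−f)δ)/sin δ ≈ 0.420, b = sin(fδ)/sin δ ≈ 0.678.
p = a·p₁ + b·p₂ ≈ (0.200, 0.719, 0.665); φ = arcsin(p_z) ≈ 41.71°, λ = atan2(p_y, p_x) ≈ 74.45°.

≈ 42°N, 74°E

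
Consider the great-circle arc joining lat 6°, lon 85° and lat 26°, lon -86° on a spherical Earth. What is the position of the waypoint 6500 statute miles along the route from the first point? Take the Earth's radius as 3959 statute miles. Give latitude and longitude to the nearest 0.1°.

≈ lat 72.0°, lon -38.8°

Write both endpoints as unit vectors p₁, p₂ with components (cos φ cos λ, cos φ sin λ, sin φ).
The central angle between the endpoints is δ = arccos(p₁·p₂) ≈ 2.563 rad (146.8°). The total great-circle distance is δ·R ≈ 2.563 × 3959 ≈ 10146 mi, so the target fraction is f = 6500/10146 ≈ 0.641.
Interpolate at f ≈ 0.641 with slerp weights a = sin((1−f)δ)/sin δ ≈ 1.455, b = sin(fδ)/sin δ ≈ 1.823.
p = a·p₁ + b·p₂ ≈ (0.240, -0.193, 0.951); φ = arcsin(p_z) ≈ 72.04°, λ = atan2(p_y, p_x) ≈ -38.76°.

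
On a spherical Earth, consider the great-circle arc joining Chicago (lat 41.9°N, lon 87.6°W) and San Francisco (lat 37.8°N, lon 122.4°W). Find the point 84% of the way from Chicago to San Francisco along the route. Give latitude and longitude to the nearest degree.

Convert each endpoint to a unit vector on the sphere (x = cos φ cos λ, y = cos φ sin λ, z = sin φ).
The central angle between the endpoints is δ = arccos(p₁·p₂) ≈ 0.468 rad (26.8°).
Interpolate at f = 0.84 with slerp weights a = sin((1−f)δ)/sin δ ≈ 0.166, b = sin(fδ)/sin δ ≈ 0.849.
p = a·p₁ + b·p₂ ≈ (-0.354, -0.690, 0.631); φ = arcsin(p_z) ≈ 39.14°, λ = atan2(p_y, p_x) ≈ -117.19°.

≈ lat 39°N, lon 117°W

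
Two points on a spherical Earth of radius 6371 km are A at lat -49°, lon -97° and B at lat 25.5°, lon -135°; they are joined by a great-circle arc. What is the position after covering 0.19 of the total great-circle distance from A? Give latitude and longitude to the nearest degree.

Convert each endpoint to a unit vector on the sphere (x = cos φ cos λ, y = cos φ sin λ, z = sin φ).
The central angle between the endpoints is δ = arccos(p₁·p₂) ≈ 1.429 rad (81.9°).
Interpolate at f = 0.19 with slerp weights a = sin((1−f)δ)/sin δ ≈ 0.925, b = sin(fδ)/sin δ ≈ 0.271.
p = a·p₁ + b·p₂ ≈ (-0.247, -0.775, -0.582); φ = arcsin(p_z) ≈ -35.56°, λ = atan2(p_y, p_x) ≈ -107.66°.

≈ lat -36°, lon -108°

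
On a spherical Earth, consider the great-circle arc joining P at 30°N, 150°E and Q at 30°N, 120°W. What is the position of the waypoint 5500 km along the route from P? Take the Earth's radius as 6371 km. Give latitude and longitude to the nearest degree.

Convert each endpoint to a unit vector on the sphere (x = cos φ cos λ, y = cos φ sin λ, z = sin φ).
The central angle between the endpoints is δ = arccos(p₁·p₂) ≈ 1.318 rad (75.5°). The total great-circle distance is δ·R ≈ 1.318 × 6371 ≈ 8398 km, so the target fraction is f = 5500/8398 ≈ 0.655.
Interpolate at f ≈ 0.655 with slerp weights a = sin((1−f)δ)/sin δ ≈ 0.454, b = sin(fδ)/sin δ ≈ 0.785.
p = a·p₁ + b·p₂ ≈ (-0.680, -0.392, 0.619); φ = arcsin(p_z) ≈ 38.27°, λ = atan2(p_y, p_x) ≈ -150.03°.

≈ 38°N, 150°W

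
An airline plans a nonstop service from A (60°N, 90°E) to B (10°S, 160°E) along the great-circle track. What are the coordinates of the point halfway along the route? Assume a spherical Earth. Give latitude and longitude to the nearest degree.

≈ (29°N, 138°E)

Write both endpoints as unit vectors p₁, p₂ with components (cos φ cos λ, cos φ sin λ, sin φ).
The central angle between the endpoints is δ = arccos(p₁·p₂) ≈ 1.553 rad (89.0°).
Interpolate at f = 1/2 with slerp weights a = sin((1−f)δ)/sin δ ≈ 0.701, b = sin(fδ)/sin δ ≈ 0.701.
p = a·p₁ + b·p₂ ≈ (-0.649, 0.586, 0.485); φ = arcsin(p_z) ≈ 29.03°, λ = atan2(p_y, p_x) ≈ 137.88°.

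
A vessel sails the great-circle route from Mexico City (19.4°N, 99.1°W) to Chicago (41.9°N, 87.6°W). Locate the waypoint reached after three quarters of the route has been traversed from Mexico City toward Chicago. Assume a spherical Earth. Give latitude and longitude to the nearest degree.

≈ (36°N, 91°W)

Convert each endpoint to a unit vector on the sphere (x = cos φ cos λ, y = cos φ sin λ, z = sin φ).
The central angle between the endpoints is δ = arccos(p₁·p₂) ≈ 0.428 rad (24.5°).
Interpolate at f = 3/4 with slerp weights a = sin((1−f)δ)/sin δ ≈ 0.257, b = sin(fδ)/sin δ ≈ 0.760.
p = a·p₁ + b·p₂ ≈ (-0.015, -0.805, 0.593); φ = arcsin(p_z) ≈ 36.38°, λ = atan2(p_y, p_x) ≈ -91.05°.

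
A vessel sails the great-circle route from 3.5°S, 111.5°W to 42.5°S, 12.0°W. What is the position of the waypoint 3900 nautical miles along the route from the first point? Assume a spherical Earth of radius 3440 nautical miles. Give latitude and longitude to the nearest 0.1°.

≈ 40.1°S, 51.7°W

The haversine formula gives a central angle δ ≈ 1.651 rad (94.6°) between the endpoints. The total great-circle distance is δ·R ≈ 1.651 × 3440 ≈ 5680 nmi, so the target fraction is f = 3900/5680 ≈ 0.687.
Interpolate at f ≈ 0.687 with slerp weights a = sin((1−f)δ)/sin δ ≈ 0.496, b = sin(fδ)/sin δ ≈ 0.909.
p = a·p₁ + b·p₂ ≈ (0.474, -0.600, -0.644); φ = arcsin(p_z) ≈ -40.12°, λ = atan2(p_y, p_x) ≈ -51.70°.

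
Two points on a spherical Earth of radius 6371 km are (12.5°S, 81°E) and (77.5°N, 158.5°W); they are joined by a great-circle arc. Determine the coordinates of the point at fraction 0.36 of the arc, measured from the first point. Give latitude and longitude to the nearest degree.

Convert each endpoint to a unit vector on the sphere (x = cos φ cos λ, y = cos φ sin λ, z = sin φ).
The central angle between the endpoints is δ = arccos(p₁·p₂) ≈ 1.895 rad (108.6°).
Interpolate at f = 0.36 with slerp weights a = sin((1−f)δ)/sin δ ≈ 0.988, b = sin(fδ)/sin δ ≈ 0.665.
p = a·p₁ + b·p₂ ≈ (0.017, 0.900, 0.436); φ = arcsin(p_z) ≈ 25.82°, λ = atan2(p_y, p_x) ≈ 88.92°.

≈ (26°N, 89°E)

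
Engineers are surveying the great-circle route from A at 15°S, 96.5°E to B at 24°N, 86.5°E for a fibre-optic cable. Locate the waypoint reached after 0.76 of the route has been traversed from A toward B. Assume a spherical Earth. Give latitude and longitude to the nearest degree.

≈ 15°N, 89°E

Convert each endpoint to a unit vector on the sphere (x = cos φ cos λ, y = cos φ sin λ, z = sin φ).
The central angle between the endpoints is δ = arccos(p₁·p₂) ≈ 0.702 rad (40.2°).
Interpolate at f = 0.76 with slerp weights a = sin((1−f)δ)/sin δ ≈ 0.260, b = sin(fδ)/sin δ ≈ 0.788.
p = a·p₁ + b·p₂ ≈ (0.016, 0.967, 0.253); φ = arcsin(p_z) ≈ 14.66°, λ = atan2(p_y, p_x) ≈ 89.08°.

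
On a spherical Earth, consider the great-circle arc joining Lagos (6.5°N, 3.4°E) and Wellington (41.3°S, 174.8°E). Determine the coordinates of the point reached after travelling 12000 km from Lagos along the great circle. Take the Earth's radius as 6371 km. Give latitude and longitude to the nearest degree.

≈ 74°S, 141°E

Write both endpoints as unit vectors p₁, p₂ with components (cos φ cos λ, cos φ sin λ, sin φ).
The central angle between the endpoints is δ = arccos(p₁·p₂) ≈ 2.520 rad (144.4°). The total great-circle distance is δ·R ≈ 2.520 × 6371 ≈ 16053 km, so the target fraction is f = 12000/16053 ≈ 0.748.
Interpolate at f ≈ 0.748 with slerp weights a = sin((1−f)δ)/sin δ ≈ 1.020, b = sin(fδ)/sin δ ≈ 1.633.
p = a·p₁ + b·p₂ ≈ (-0.211, 0.171, -0.962); φ = arcsin(p_z) ≈ -74.25°, λ = atan2(p_y, p_x) ≈ 140.87°.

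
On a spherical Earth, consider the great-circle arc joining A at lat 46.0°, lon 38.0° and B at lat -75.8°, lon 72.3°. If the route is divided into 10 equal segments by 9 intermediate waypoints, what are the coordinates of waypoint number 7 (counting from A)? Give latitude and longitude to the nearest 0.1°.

≈ lat -39.9°, lon 50.5°

From cos δ = sin φ₁ sin φ₂ + cos φ₁ cos φ₂ cos Δλ, the central angle is δ ≈ 2.161 rad (123.8°).
Interpolate at f = 7/10 with slerp weights a = sin((1−f)δ)/sin δ ≈ 0.727, b = sin(fδ)/sin δ ≈ 1.202.
p = a·p₁ + b·p₂ ≈ (0.487, 0.592, -0.642); φ = arcsin(p_z) ≈ -39.95°, λ = atan2(p_y, p_x) ≈ 50.51°.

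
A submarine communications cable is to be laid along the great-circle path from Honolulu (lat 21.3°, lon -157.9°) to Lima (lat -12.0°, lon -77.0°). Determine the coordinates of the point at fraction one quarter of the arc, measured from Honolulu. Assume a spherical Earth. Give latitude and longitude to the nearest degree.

Write both endpoints as unit vectors p₁, p₂ with components (cos φ cos λ, cos φ sin λ, sin φ).
The central angle between the endpoints is δ = arccos(p₁·p₂) ≈ 1.502 rad (86.1°).
Interpolate at f = 1/4 with slerp weights a = sin((1−f)δ)/sin δ ≈ 0.905, b = sin(fδ)/sin δ ≈ 0.368.
p = a·p₁ + b·p₂ ≈ (-0.700, -0.668, 0.252); φ = arcsin(p_z) ≈ 14.62°, λ = atan2(p_y, p_x) ≈ -136.37°.

≈ lat 15°, lon -136°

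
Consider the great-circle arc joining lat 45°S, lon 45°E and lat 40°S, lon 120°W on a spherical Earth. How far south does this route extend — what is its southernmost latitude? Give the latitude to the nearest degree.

The great circle lies in the plane with unit normal n̂ = (p₁ × p₂)/|p₁ × p₂|.
Here n̂_z ≈ -0.141; the vertex latitude is φ_max = arccos|n̂_z| ≈ 81.9°.

≈ 82°S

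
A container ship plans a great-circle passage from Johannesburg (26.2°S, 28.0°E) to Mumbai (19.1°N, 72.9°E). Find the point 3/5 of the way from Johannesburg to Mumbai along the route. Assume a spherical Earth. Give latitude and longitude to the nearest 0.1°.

Convert each endpoint to a unit vector on the sphere (x = cos φ cos λ, y = cos φ sin λ, z = sin φ).
The central angle between the endpoints is δ = arccos(p₁·p₂) ≈ 1.097 rad (62.9°).
Interpolate at f = 3/5 with slerp weights a = sin((1−f)δ)/sin δ ≈ 0.477, b = sin(fδ)/sin δ ≈ 0.687.
p = a·p₁ + b·p₂ ≈ (0.569, 0.822, 0.014); φ = arcsin(p_z) ≈ 0.81°, λ = atan2(p_y, p_x) ≈ 55.30°.

≈ 0.8°N, 55.3°E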